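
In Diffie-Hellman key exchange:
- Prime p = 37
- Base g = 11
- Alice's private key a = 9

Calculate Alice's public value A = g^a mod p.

Step 1: A = g^a mod p = 11^9 mod 37.
  11^1 mod 37 = 11
  11^2 mod 37 = (11 * 11) mod 37 = 10
  11^3 mod 37 = (10 * 11) mod 37 = 36
  11^4 mod 37 = (36 * 11) mod 37 = 26
  11^5 mod 37 = (26 * 11) mod 37 = 27
  11^6 mod 37 = (27 * 11) mod 37 = 1
  11^7 mod 37 = (1 * 11) mod 37 = 11
  11^8 mod 37 = (11 * 11) mod 37 = 10
  11^9 mod 37 = (10 * 11) mod 37 = 36
Result: A = 36.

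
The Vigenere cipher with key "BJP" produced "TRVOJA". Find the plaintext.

Step 1: Extend key: BJPBJP
Step 2: Decrypt each letter (c - k) mod 26:
  T(19) - B(1) = (19-1) mod 26 = 18 = S
  R(17) - J(9) = (17-9) mod 26 = 8 = I
  V(21) - P(15) = (21-15) mod 26 = 6 = G
  O(14) - B(1) = (14-1) mod 26 = 13 = N
  J(9) - J(9) = (9-9) mod 26 = 0 = A
  A(0) - P(15) = (0-15) mod 26 = 11 = L
Plaintext: SIGNAL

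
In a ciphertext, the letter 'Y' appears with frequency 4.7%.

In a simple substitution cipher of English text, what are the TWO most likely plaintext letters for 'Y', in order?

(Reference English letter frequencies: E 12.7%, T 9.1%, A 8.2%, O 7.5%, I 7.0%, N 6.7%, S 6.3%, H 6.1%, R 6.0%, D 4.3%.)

Step 1: Observed frequency of 'Y' is 4.7%.
Step 2: Compute distances to each reference frequency and sort:
  D (4.3%): difference = 0.4% <-- BEST
  R (6.0%): difference = 1.3% <-- RUNNER-UP
  H (6.1%): difference = 1.4%
  S (6.3%): difference = 1.6%
  N (6.7%): difference = 2.0%
Step 3: Most likely is 'D' (4.3%, diff 0.4%); second most likely is 'R' (6.0%, diff 1.3%).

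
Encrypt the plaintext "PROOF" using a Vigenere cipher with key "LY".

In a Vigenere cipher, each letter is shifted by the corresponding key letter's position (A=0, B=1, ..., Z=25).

Step 1: Repeat key to match plaintext length:
  Plaintext: PROOF
  Key:       LYLYL
Step 2: Encrypt each letter:
  P(15) + L(11) = (15+11) mod 26 = 0 = A
  R(17) + Y(24) = (17+24) mod 26 = 15 = P
  O(14) + L(11) = (14+11) mod 26 = 25 = Z
  O(14) + Y(24) = (14+24) mod 26 = 12 = M
  F(5) + L(11) = (5+11) mod 26 = 16 = Q
Ciphertext: APZMQ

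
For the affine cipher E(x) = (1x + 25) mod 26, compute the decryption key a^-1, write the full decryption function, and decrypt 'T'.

Step 1: Find a^-1, the modular inverse of 1 mod 26.
Step 2: We need 1 * a^-1 = 1 (mod 26).
Step 3: 1 * 1 = 1 = 0 * 26 + 1, so a^-1 = 1.
Step 4: D(y) = 1(y - 25) mod 26.
Step 5: Apply to 'T' (y = 19): D(19) = 1 * (19 - 25) mod 26 = 1 * -6 mod 26 = 20 -> 'U'.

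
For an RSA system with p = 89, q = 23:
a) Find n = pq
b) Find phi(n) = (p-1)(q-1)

Step 1: n = p * q = 89 * 23 = 2047.
Step 2: phi(n) = (p-1)(q-1) = 88 * 22 = 1936.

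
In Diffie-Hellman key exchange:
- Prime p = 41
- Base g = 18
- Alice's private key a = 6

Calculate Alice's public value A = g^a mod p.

Step 1: A = g^a mod p = 18^6 mod 41.
  18^1 mod 41 = 18
  18^2 mod 41 = (18 * 18) mod 41 = 37
  18^3 mod 41 = (37 * 18) mod 41 = 10
  18^4 mod 41 = (10 * 18) mod 41 = 16
  18^5 mod 41 = (16 * 18) mod 41 = 1
  18^6 mod 41 = (1 * 18) mod 41 = 18
Result: A = 18.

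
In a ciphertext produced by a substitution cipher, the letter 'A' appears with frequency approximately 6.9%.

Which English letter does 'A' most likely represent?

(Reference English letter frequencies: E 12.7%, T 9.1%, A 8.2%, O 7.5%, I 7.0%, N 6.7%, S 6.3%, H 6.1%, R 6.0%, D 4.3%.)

Step 1: The observed frequency is 6.9%.
Step 2: Compare with English frequencies:
  E: 12.7% (difference: 5.8%)
  T: 9.1% (difference: 2.2%)
  A: 8.2% (difference: 1.3%)
  O: 7.5% (difference: 0.6%)
  I: 7.0% (difference: 0.1%) <-- closest
  N: 6.7% (difference: 0.2%)
  S: 6.3% (difference: 0.6%)
  H: 6.1% (difference: 0.8%)
  R: 6.0% (difference: 0.9%)
  D: 4.3% (difference: 2.6%)
Step 3: 'A' most likely represents 'I' (frequency 7.0%).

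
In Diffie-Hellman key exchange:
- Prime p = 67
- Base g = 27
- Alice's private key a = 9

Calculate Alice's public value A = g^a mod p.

Step 1: A = g^a mod p = 27^9 mod 67.
  27^1 mod 67 = 27
  27^2 mod 67 = (27 * 27) mod 67 = 59
  27^3 mod 67 = (59 * 27) mod 67 = 52
  27^4 mod 67 = (52 * 27) mod 67 = 64
  27^5 mod 67 = (64 * 27) mod 67 = 53
  27^6 mod 67 = (53 * 27) mod 67 = 24
  27^7 mod 67 = (24 * 27) mod 67 = 45
  27^8 mod 67 = (45 * 27) mod 67 = 9
  27^9 mod 67 = (9 * 27) mod 67 = 42
Result: A = 42.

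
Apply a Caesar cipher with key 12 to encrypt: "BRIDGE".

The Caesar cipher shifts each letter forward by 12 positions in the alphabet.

Step 1: For each letter, shift forward by 12 positions (mod 26).
  B (position 1) -> position (1+12) mod 26 = 13 -> N
  R (position 17) -> position (17+12) mod 26 = 3 -> D
  I (position 8) -> position (8+12) mod 26 = 20 -> U
  D (position 3) -> position (3+12) mod 26 = 15 -> P
  G (position 6) -> position (6+12) mod 26 = 18 -> S
  E (position 4) -> position (4+12) mod 26 = 16 -> Q
Result: NDUPSQ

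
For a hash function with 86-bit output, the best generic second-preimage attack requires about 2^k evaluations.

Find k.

Step 1: The hash has a 86-bit output.
Step 2: Second-preimage resistance means: given a specific input x, it should be infeasible to find a different y with h(y) = h(x).
With a 86-bit output, a generic search for a second preimage costs about 2^86 evaluations (each trial matches the fixed target with probability 2^-86).
Step 3: Security level = 86 bits.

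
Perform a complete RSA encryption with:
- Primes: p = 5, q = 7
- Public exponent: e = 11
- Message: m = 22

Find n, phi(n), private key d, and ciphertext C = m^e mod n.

Step 1: n = 5 * 7 = 35.
Step 2: phi(n) = (5-1)(7-1) = 4 * 6 = 24.
Step 3: Find d = 11^(-1) mod 24 = 11.
  Verify: 11 * 11 = 121 = 1 (mod 24).
Step 4: C = 22^11 mod 35 = 8.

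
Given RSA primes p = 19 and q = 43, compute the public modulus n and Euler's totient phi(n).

Step 1: n = p * q = 19 * 43 = 817.
Step 2: phi(n) = (p-1)(q-1) = 18 * 42 = 756.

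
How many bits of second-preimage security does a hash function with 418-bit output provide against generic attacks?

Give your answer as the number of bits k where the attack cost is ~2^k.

Step 1: The hash has a 418-bit output.
Step 2: Second-preimage resistance means: given a specific input x, it should be infeasible to find a different y with h(y) = h(x).
With a 418-bit output, a generic search for a second preimage costs about 2^418 evaluations (each trial matches the fixed target with probability 2^-418).
Step 3: Security level = 418 bits.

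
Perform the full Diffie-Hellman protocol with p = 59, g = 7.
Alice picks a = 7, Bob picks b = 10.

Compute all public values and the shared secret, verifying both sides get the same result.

Step 1: A = g^a mod p = 7^7 mod 59 = 21.
Step 2: B = g^b mod p = 7^10 mod 59 = 5.
Step 3: Alice computes s = B^a mod p = 5^7 mod 59 = 9.
Step 4: Bob computes s = A^b mod p = 21^10 mod 59 = 9.
Both sides agree: shared secret = 9.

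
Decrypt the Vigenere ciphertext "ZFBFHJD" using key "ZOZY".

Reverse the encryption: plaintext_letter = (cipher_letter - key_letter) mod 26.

Step 1: Extend key: ZOZYZOZ
Step 2: Decrypt each letter (c - k) mod 26:
  Z(25) - Z(25) = (25-25) mod 26 = 0 = A
  F(5) - O(14) = (5-14) mod 26 = 17 = R
  B(1) - Z(25) = (1-25) mod 26 = 2 = C
  F(5) - Y(24) = (5-24) mod 26 = 7 = H
  H(7) - Z(25) = (7-25) mod 26 = 8 = I
  J(9) - O(14) = (9-14) mod 26 = 21 = V
  D(3) - Z(25) = (3-25) mod 26 = 4 = E
Plaintext: ARCHIVE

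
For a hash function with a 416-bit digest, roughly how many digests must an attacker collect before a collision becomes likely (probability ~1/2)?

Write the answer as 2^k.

Step 1: The birthday paradox gives collision probability ~50% after sqrt(2^n) = 2^(n/2) hashes.
Step 2: For 416-bit output: 2^(416/2) = 2^208.
Step 3: Approximately 2^208 hash computations needed.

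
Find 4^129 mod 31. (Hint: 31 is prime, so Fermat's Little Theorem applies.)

Step 1: Since 31 is prime, by Fermat's Little Theorem: 4^30 = 1 (mod 31).
Step 2: Reduce exponent: 129 mod 30 = 9.
Step 3: So 4^129 = 4^9 (mod 31).
Step 4: 4^9 mod 31 = 8.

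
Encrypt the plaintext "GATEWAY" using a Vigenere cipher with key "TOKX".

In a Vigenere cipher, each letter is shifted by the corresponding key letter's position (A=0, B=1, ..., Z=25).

Step 1: Repeat key to match plaintext length:
  Plaintext: GATEWAY
  Key:       TOKXTOK
Step 2: Encrypt each letter:
  G(6) + T(19) = (6+19) mod 26 = 25 = Z
  A(0) + O(14) = (0+14) mod 26 = 14 = O
  T(19) + K(10) = (19+10) mod 26 = 3 = D
  E(4) + X(23) = (4+23) mod 26 = 1 = B
  W(22) + T(19) = (22+19) mod 26 = 15 = P
  A(0) + O(14) = (0+14) mod 26 = 14 = O
  Y(24) + K(10) = (24+10) mod 26 = 8 = I
Ciphertext: ZODBPOI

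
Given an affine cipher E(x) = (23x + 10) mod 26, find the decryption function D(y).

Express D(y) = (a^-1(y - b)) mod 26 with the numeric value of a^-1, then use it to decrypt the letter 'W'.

Step 1: Find a^-1, the modular inverse of 23 mod 26.
Step 2: We need 23 * a^-1 = 1 (mod 26).
Step 3: 23 * 17 = 391 = 15 * 26 + 1, so a^-1 = 17.
Step 4: D(y) = 17(y - 10) mod 26.
Step 5: Apply to 'W' (y = 22): D(22) = 17 * (22 - 10) mod 26 = 17 * 12 mod 26 = 22 -> 'W'.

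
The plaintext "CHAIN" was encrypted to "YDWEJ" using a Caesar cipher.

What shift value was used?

Step 1: Compare first letters: C (position 2) -> Y (position 24).
Step 2: Shift = (24 - 2) mod 26 = 22.
The shift value is 22.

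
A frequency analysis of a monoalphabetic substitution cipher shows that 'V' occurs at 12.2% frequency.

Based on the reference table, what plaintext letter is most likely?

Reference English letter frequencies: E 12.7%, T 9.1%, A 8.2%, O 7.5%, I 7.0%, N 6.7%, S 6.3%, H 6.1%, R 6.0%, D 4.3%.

Step 1: The observed frequency is 12.2%.
Step 2: Compare with English frequencies:
  E: 12.7% (difference: 0.5%) <-- closest
  T: 9.1% (difference: 3.1%)
  A: 8.2% (difference: 4.0%)
  O: 7.5% (difference: 4.7%)
  I: 7.0% (difference: 5.2%)
  N: 6.7% (difference: 5.5%)
  S: 6.3% (difference: 5.9%)
  H: 6.1% (difference: 6.1%)
  R: 6.0% (difference: 6.2%)
  D: 4.3% (difference: 7.9%)
Step 3: 'V' most likely represents 'E' (frequency 12.7%).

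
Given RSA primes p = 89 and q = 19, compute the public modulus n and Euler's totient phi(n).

Step 1: n = p * q = 89 * 19 = 1691.
Step 2: phi(n) = (p-1)(q-1) = 88 * 18 = 1584.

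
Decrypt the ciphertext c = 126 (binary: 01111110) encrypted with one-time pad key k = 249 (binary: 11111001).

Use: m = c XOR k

Step 1: XOR ciphertext with key:
  Ciphertext: 01111110
  Key:        11111001
  XOR:        10000111
Step 2: Plaintext = 10000111 = 135 in decimal.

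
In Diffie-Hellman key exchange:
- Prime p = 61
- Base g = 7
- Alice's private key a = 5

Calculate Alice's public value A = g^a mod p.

Step 1: A = g^a mod p = 7^5 mod 61.
  7^1 mod 61 = 7
  7^2 mod 61 = (7 * 7) mod 61 = 49
  7^3 mod 61 = (49 * 7) mod 61 = 38
  7^4 mod 61 = (38 * 7) mod 61 = 22
  7^5 mod 61 = (22 * 7) mod 61 = 32
Result: A = 32.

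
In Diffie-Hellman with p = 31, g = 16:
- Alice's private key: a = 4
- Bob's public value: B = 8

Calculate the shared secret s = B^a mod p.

Step 1: s = B^a mod p = 8^4 mod 31.
  8^1 mod 31 = 8
  8^2 mod 31 = (8 * 8) mod 31 = 2
  8^3 mod 31 = (2 * 8) mod 31 = 16
  8^4 mod 31 = (16 * 8) mod 31 = 4
Result: shared secret = 4.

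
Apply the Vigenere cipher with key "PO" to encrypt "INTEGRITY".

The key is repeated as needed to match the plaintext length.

Step 1: Repeat key to match plaintext length:
  Plaintext: INTEGRITY
  Key:       POPOPOPOP
Step 2: Encrypt each letter:
  I(8) + P(15) = (8+15) mod 26 = 23 = X
  N(13) + O(14) = (13+14) mod 26 = 1 = B
  T(19) + P(15) = (19+15) mod 26 = 8 = I
  E(4) + O(14) = (4+14) mod 26 = 18 = S
  G(6) + P(15) = (6+15) mod 26 = 21 = V
  R(17) + O(14) = (17+14) mod 26 = 5 = F
  I(8) + P(15) = (8+15) mod 26 = 23 = X
  T(19) + O(14) = (19+14) mod 26 = 7 = H
  Y(24) + P(15) = (24+15) mod 26 = 13 = N
Ciphertext: XBISVFXHN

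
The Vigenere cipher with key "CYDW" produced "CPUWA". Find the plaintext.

Step 1: Extend key: CYDWC
Step 2: Decrypt each letter (c - k) mod 26:
  C(2) - C(2) = (2-2) mod 26 = 0 = A
  P(15) - Y(24) = (15-24) mod 26 = 17 = R
  U(20) - D(3) = (20-3) mod 26 = 17 = R
  W(22) - W(22) = (22-22) mod 26 = 0 = A
  A(0) - C(2) = (0-2) mod 26 = 24 = Y
Plaintext: ARRAY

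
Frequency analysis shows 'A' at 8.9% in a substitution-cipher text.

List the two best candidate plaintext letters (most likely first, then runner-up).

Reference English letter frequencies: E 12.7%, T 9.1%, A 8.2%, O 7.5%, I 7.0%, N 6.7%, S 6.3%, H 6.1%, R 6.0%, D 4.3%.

Step 1: Observed frequency of 'A' is 8.9%.
Step 2: Compute distances to each reference frequency and sort:
  T (9.1%): difference = 0.2% <-- BEST
  A (8.2%): difference = 0.7% <-- RUNNER-UP
  O (7.5%): difference = 1.4%
  I (7.0%): difference = 1.9%
  N (6.7%): difference = 2.2%
Step 3: Most likely is 'T' (9.1%, diff 0.2%); second most likely is 'A' (8.2%, diff 0.7%).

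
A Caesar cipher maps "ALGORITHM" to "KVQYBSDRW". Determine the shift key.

Step 1: Compare first letters: A (position 0) -> K (position 10).
Step 2: Shift = (10 - 0) mod 26 = 10.
The shift value is 10.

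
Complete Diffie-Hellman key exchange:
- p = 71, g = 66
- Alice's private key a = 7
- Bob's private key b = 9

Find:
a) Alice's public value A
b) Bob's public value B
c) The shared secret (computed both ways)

Step 1: A = g^a mod p = 66^7 mod 71 = 46.
Step 2: B = g^b mod p = 66^9 mod 71 = 14.
Step 3: Alice computes s = B^a mod p = 14^7 mod 71 = 17.
Step 4: Bob computes s = A^b mod p = 46^9 mod 71 = 17.
Both sides agree: shared secret = 17.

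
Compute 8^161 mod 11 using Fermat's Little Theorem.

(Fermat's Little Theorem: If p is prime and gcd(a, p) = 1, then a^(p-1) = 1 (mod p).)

Step 1: Since 11 is prime, by Fermat's Little Theorem: 8^10 = 1 (mod 11).
Step 2: Reduce exponent: 161 mod 10 = 1.
Step 3: So 8^161 = 8^1 (mod 11).
Step 4: 8^1 mod 11 = 8.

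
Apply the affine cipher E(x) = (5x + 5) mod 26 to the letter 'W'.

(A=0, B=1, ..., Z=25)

Step 1: Convert 'W' to number: x = 22.
Step 2: E(22) = (5 * 22 + 5) mod 26 = 115 mod 26 = 11.
Step 3: Convert 11 back to letter: L.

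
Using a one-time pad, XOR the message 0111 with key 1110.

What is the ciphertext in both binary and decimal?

Step 1: Write out the XOR operation bit by bit:
  Message: 0111
  Key:     1110
  XOR:     1001
Step 2: Convert to decimal: 1001 = 9.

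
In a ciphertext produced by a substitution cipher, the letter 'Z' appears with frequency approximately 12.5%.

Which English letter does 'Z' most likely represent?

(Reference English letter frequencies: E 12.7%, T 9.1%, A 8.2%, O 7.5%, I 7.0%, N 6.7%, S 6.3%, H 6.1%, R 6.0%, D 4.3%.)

Step 1: The observed frequency is 12.5%.
Step 2: Compare with English frequencies:
  E: 12.7% (difference: 0.2%) <-- closest
  T: 9.1% (difference: 3.4%)
  A: 8.2% (difference: 4.3%)
  O: 7.5% (difference: 5.0%)
  I: 7.0% (difference: 5.5%)
  N: 6.7% (difference: 5.8%)
  S: 6.3% (difference: 6.2%)
  H: 6.1% (difference: 6.4%)
  R: 6.0% (difference: 6.5%)
  D: 4.3% (difference: 8.2%)
Step 3: 'Z' most likely represents 'E' (frequency 12.7%).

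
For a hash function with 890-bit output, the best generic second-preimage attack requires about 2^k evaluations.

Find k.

Step 1: The hash has a 890-bit output.
Step 2: Second-preimage resistance means: given a specific input x, it should be infeasible to find a different y with h(y) = h(x).
With a 890-bit output, a generic search for a second preimage costs about 2^890 evaluations (each trial matches the fixed target with probability 2^-890).
Step 3: Security level = 890 bits.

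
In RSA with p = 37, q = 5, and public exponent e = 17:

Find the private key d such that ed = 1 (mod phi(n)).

Step 1: n = 37 * 5 = 185.
Step 2: phi(n) = 36 * 4 = 144.
Step 3: Find d such that 17 * d = 1 (mod 144).
Step 4: d = 17^(-1) mod 144 = 17.
Verification: 17 * 17 = 289 = 2 * 144 + 1.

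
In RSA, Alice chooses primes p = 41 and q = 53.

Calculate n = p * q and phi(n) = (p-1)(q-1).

Step 1: n = p * q = 41 * 53 = 2173.
Step 2: phi(n) = (p-1)(q-1) = 40 * 52 = 2080.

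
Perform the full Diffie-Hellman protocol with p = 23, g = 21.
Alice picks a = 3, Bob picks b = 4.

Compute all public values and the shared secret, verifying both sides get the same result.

Step 1: A = g^a mod p = 21^3 mod 23 = 15.
Step 2: B = g^b mod p = 21^4 mod 23 = 16.
Step 3: Alice computes s = B^a mod p = 16^3 mod 23 = 2.
Step 4: Bob computes s = A^b mod p = 15^4 mod 23 = 2.
Both sides agree: shared secret = 2.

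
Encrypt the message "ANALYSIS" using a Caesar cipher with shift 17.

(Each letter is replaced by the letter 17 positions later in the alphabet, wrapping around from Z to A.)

Step 1: For each letter, shift forward by 17 positions (mod 26).
  A (position 0) -> position (0+17) mod 26 = 17 -> R
  N (position 13) -> position (13+17) mod 26 = 4 -> E
  A (position 0) -> position (0+17) mod 26 = 17 -> R
  L (position 11) -> position (11+17) mod 26 = 2 -> C
  Y (position 24) -> position (24+17) mod 26 = 15 -> P
  S (position 18) -> position (18+17) mod 26 = 9 -> J
  I (position 8) -> position (8+17) mod 26 = 25 -> Z
  S (position 18) -> position (18+17) mod 26 = 9 -> J
Result: RERCPJZJ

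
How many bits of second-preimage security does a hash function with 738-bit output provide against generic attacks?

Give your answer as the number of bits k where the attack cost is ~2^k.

Step 1: The hash has a 738-bit output.
Step 2: Second-preimage resistance means: given a specific input x, it should be infeasible to find a different y with h(y) = h(x).
With a 738-bit output, a generic search for a second preimage costs about 2^738 evaluations (each trial matches the fixed target with probability 2^-738).
Step 3: Security level = 738 bits.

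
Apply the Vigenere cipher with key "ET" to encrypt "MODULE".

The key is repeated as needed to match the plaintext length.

Step 1: Repeat key to match plaintext length:
  Plaintext: MODULE
  Key:       ETETET
Step 2: Encrypt each letter:
  M(12) + E(4) = (12+4) mod 26 = 16 = Q
  O(14) + T(19) = (14+19) mod 26 = 7 = H
  D(3) + E(4) = (3+4) mod 26 = 7 = H
  U(20) + T(19) = (20+19) mod 26 = 13 = N
  L(11) + E(4) = (11+4) mod 26 = 15 = P
  E(4) + T(19) = (4+19) mod 26 = 23 = X
Ciphertext: QHHNPX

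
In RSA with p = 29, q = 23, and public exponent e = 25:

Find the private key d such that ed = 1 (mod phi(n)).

Step 1: n = 29 * 23 = 667.
Step 2: phi(n) = 28 * 22 = 616.
Step 3: Find d such that 25 * d = 1 (mod 616).
Step 4: d = 25^(-1) mod 616 = 345.
Verification: 25 * 345 = 8625 = 14 * 616 + 1.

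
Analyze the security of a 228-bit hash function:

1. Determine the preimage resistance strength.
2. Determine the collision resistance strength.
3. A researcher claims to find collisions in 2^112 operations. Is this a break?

Step 1: Preimage resistance requires brute-force of 2^228 operations.
Step 2: Collision resistance (birthday bound) = 2^(228/2) = 2^114.
Step 3: The claimed attack costs 2^112 operations.
Step 4: Since 2^112 < 2^114, the claimed attack beats the generic birthday bound, so collision resistance is broken.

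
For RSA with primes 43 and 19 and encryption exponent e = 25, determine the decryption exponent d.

Step 1: n = 43 * 19 = 817.
Step 2: phi(n) = 42 * 18 = 756.
Step 3: Find d such that 25 * d = 1 (mod 756).
Step 4: d = 25^(-1) mod 756 = 121.
Verification: 25 * 121 = 3025 = 4 * 756 + 1.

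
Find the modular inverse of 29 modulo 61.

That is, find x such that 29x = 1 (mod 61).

Step 1: We need x such that 29 * x = 1 (mod 61).
Step 2: Using the extended Euclidean algorithm or trial:
  29 * 40 = 1160 = 19 * 61 + 1.
Step 3: Since 1160 mod 61 = 1, the inverse is x = 40.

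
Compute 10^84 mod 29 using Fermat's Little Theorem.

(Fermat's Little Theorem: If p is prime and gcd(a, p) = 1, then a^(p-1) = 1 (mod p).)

Step 1: Since 29 is prime, by Fermat's Little Theorem: 10^28 = 1 (mod 29).
Step 2: Reduce exponent: 84 mod 28 = 0.
Step 3: So 10^84 = 10^0 (mod 29).
Step 4: 10^0 mod 29 = 1.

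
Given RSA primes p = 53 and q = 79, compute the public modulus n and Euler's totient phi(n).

Step 1: n = p * q = 53 * 79 = 4187.
Step 2: phi(n) = (p-1)(q-1) = 52 * 78 = 4056.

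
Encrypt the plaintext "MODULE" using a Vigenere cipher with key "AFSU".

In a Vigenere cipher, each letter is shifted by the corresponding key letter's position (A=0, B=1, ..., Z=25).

Step 1: Repeat key to match plaintext length:
  Plaintext: MODULE
  Key:       AFSUAF
Step 2: Encrypt each letter:
  M(12) + A(0) = (12+0) mod 26 = 12 = M
  O(14) + F(5) = (14+5) mod 26 = 19 = T
  D(3) + S(18) = (3+18) mod 26 = 21 = V
  U(20) + U(20) = (20+20) mod 26 = 14 = O
  L(11) + A(0) = (11+0) mod 26 = 11 = L
  E(4) + F(5) = (4+5) mod 26 = 9 = J
Ciphertext: MTVOLJ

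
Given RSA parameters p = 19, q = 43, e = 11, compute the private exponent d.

Step 1: n = 19 * 43 = 817.
Step 2: phi(n) = 18 * 42 = 756.
Step 3: Find d such that 11 * d = 1 (mod 756).
Step 4: d = 11^(-1) mod 756 = 275.
Verification: 11 * 275 = 3025 = 4 * 756 + 1.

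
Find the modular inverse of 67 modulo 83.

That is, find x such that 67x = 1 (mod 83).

Step 1: We need x such that 67 * x = 1 (mod 83).
Step 2: Using the extended Euclidean algorithm or trial:
  67 * 57 = 3819 = 46 * 83 + 1.
Step 3: Since 3819 mod 83 = 1, the inverse is x = 57.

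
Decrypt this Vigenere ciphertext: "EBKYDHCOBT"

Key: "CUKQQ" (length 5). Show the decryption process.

Step 1: Key 'CUKQQ' has length 5. Extended key: CUKQQCUKQQ
Step 2: Decrypt each position:
  E(4) - C(2) = 2 = C
  B(1) - U(20) = 7 = H
  K(10) - K(10) = 0 = A
  Y(24) - Q(16) = 8 = I
  D(3) - Q(16) = 13 = N
  H(7) - C(2) = 5 = F
  C(2) - U(20) = 8 = I
  O(14) - K(10) = 4 = E
  B(1) - Q(16) = 11 = L
  T(19) - Q(16) = 3 = D
Plaintext: CHAINFIELD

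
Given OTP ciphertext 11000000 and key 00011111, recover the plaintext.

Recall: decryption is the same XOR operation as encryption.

Step 1: XOR ciphertext with key:
  Ciphertext: 11000000
  Key:        00011111
  XOR:        11011111
Step 2: Plaintext = 11011111 = 223 in decimal.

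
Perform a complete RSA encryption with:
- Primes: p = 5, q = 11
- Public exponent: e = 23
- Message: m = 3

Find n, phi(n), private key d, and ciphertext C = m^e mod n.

Step 1: n = 5 * 11 = 55.
Step 2: phi(n) = (5-1)(11-1) = 4 * 10 = 40.
Step 3: Find d = 23^(-1) mod 40 = 7.
  Verify: 23 * 7 = 161 = 1 (mod 40).
Step 4: C = 3^23 mod 55 = 27.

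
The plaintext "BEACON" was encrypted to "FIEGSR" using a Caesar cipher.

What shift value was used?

Step 1: Compare first letters: B (position 1) -> F (position 5).
Step 2: Shift = (5 - 1) mod 26 = 4.
The shift value is 4.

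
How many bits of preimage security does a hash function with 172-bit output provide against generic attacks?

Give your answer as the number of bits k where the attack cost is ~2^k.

Step 1: The hash has a 172-bit output.
Step 2: Preimage resistance means: given a digest h(x), it should be infeasible to find any input that hashes to it.
With a 172-bit output there are 2^172 possible digests, so a generic brute-force preimage search costs about 2^172 evaluations.
Step 3: Security level = 172 bits.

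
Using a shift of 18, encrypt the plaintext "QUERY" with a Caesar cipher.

Step 1: For each letter, shift forward by 18 positions (mod 26).
  Q (position 16) -> position (16+18) mod 26 = 8 -> I
  U (position 20) -> position (20+18) mod 26 = 12 -> M
  E (position 4) -> position (4+18) mod 26 = 22 -> W
  R (position 17) -> position (17+18) mod 26 = 9 -> J
  Y (position 24) -> position (24+18) mod 26 = 16 -> Q
Result: IMWJQ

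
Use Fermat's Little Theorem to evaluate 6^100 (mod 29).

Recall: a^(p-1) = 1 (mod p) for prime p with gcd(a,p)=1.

Step 1: Since 29 is prime, by Fermat's Little Theorem: 6^28 = 1 (mod 29).
Step 2: Reduce exponent: 100 mod 28 = 16.
Step 3: So 6^100 = 6^16 (mod 29).
Step 4: 6^16 mod 29 = 7.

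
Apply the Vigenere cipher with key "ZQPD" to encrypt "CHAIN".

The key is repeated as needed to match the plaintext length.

Step 1: Repeat key to match plaintext length:
  Plaintext: CHAIN
  Key:       ZQPDZ
Step 2: Encrypt each letter:
  C(2) + Z(25) = (2+25) mod 26 = 1 = B
  H(7) + Q(16) = (7+16) mod 26 = 23 = X
  A(0) + P(15) = (0+15) mod 26 = 15 = P
  I(8) + D(3) = (8+3) mod 26 = 11 = L
  N(13) + Z(25) = (13+25) mod 26 = 12 = M
Ciphertext: BXPLM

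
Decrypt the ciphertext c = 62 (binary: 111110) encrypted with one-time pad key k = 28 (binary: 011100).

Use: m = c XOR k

Step 1: XOR ciphertext with key:
  Ciphertext: 111110
  Key:        011100
  XOR:        100010
Step 2: Plaintext = 100010 = 34 in decimal.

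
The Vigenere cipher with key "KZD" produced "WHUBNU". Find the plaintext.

Step 1: Extend key: KZDKZD
Step 2: Decrypt each letter (c - k) mod 26:
  W(22) - K(10) = (22-10) mod 26 = 12 = M
  H(7) - Z(25) = (7-25) mod 26 = 8 = I
  U(20) - D(3) = (20-3) mod 26 = 17 = R
  B(1) - K(10) = (1-10) mod 26 = 17 = R
  N(13) - Z(25) = (13-25) mod 26 = 14 = O
  U(20) - D(3) = (20-3) mod 26 = 17 = R
Plaintext: MIRROR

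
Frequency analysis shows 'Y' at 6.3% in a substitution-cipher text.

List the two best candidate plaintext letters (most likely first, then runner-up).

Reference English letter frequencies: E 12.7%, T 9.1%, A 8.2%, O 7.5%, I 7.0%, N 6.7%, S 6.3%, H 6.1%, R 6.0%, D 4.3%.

Step 1: Observed frequency of 'Y' is 6.3%.
Step 2: Compute distances to each reference frequency and sort:
  S (6.3%): difference = 0.0% <-- BEST
  H (6.1%): difference = 0.2% <-- RUNNER-UP
  R (6.0%): difference = 0.3%
  N (6.7%): difference = 0.4%
  I (7.0%): difference = 0.7%
Step 3: Most likely is 'S' (6.3%, diff 0.0%); second most likely is 'H' (6.1%, diff 0.2%).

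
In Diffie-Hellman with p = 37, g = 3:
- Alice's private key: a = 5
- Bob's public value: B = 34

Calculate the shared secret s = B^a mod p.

Step 1: s = B^a mod p = 34^5 mod 37.
  34^1 mod 37 = 34
  34^2 mod 37 = (34 * 34) mod 37 = 9
  34^3 mod 37 = (9 * 34) mod 37 = 10
  34^4 mod 37 = (10 * 34) mod 37 = 7
  34^5 mod 37 = (7 * 34) mod 37 = 16
Result: shared secret = 16.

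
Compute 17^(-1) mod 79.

Step 1: We need x such that 17 * x = 1 (mod 79).
Step 2: Using the extended Euclidean algorithm or trial:
  17 * 14 = 238 = 3 * 79 + 1.
Step 3: Since 238 mod 79 = 1, the inverse is x = 14.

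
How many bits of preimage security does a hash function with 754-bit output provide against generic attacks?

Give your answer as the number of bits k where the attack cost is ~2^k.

Step 1: The hash has a 754-bit output.
Step 2: Preimage resistance means: given a digest h(x), it should be infeasible to find any input that hashes to it.
With a 754-bit output there are 2^754 possible digests, so a generic brute-force preimage search costs about 2^754 evaluations.
Step 3: Security level = 754 bits.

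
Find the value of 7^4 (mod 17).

Step 1: Compute 7^4 mod 17 step by step, reducing modulo 17 at each step.
  7^1 mod 17 = 7
  7^2 mod 17 = (7 * 7) mod 17 = 15
  7^3 mod 17 = (15 * 7) mod 17 = 3
  7^4 mod 17 = (3 * 7) mod 17 = 4
Step 2: Result = 4.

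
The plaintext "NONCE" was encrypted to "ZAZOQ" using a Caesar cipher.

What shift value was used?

Step 1: Compare first letters: N (position 13) -> Z (position 25).
Step 2: Shift = (25 - 13) mod 26 = 12.
The shift value is 12.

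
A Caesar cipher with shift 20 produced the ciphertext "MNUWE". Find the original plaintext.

Step 1: Reverse the shift by subtracting 20 from each letter position.
  M (position 12) -> position (12-20) mod 26 = 18 -> S
  N (position 13) -> position (13-20) mod 26 = 19 -> T
  U (position 20) -> position (20-20) mod 26 = 0 -> A
  W (position 22) -> position (22-20) mod 26 = 2 -> C
  E (position 4) -> position (4-20) mod 26 = 10 -> K
Decrypted message: STACK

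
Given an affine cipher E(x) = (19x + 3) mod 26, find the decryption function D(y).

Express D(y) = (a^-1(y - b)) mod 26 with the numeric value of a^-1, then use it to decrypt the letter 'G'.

Step 1: Find a^-1, the modular inverse of 19 mod 26.
Step 2: We need 19 * a^-1 = 1 (mod 26).
Step 3: 19 * 11 = 209 = 8 * 26 + 1, so a^-1 = 11.
Step 4: D(y) = 11(y - 3) mod 26.
Step 5: Apply to 'G' (y = 6): D(6) = 11 * (6 - 3) mod 26 = 11 * 3 mod 26 = 7 -> 'H'.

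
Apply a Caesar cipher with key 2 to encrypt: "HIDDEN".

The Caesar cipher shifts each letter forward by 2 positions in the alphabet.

Step 1: For each letter, shift forward by 2 positions (mod 26).
  H (position 7) -> position (7+2) mod 26 = 9 -> J
  I (position 8) -> position (8+2) mod 26 = 10 -> K
  D (position 3) -> position (3+2) mod 26 = 5 -> F
  D (position 3) -> position (3+2) mod 26 = 5 -> F
  E (position 4) -> position (4+2) mod 26 = 6 -> G
  N (position 13) -> position (13+2) mod 26 = 15 -> P
Result: JKFFGP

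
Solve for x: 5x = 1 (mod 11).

Step 1: We need x such that 5 * x = 1 (mod 11).
Step 2: Using the extended Euclidean algorithm or trial:
  5 * 9 = 45 = 4 * 11 + 1.
Step 3: Since 45 mod 11 = 1, the inverse is x = 9.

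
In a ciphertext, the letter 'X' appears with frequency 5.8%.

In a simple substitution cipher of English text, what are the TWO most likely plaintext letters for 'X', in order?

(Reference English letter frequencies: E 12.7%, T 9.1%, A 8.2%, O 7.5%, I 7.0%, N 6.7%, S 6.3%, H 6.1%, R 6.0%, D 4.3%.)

Step 1: Observed frequency of 'X' is 5.8%.
Step 2: Compute distances to each reference frequency and sort:
  R (6.0%): difference = 0.2% <-- BEST
  H (6.1%): difference = 0.3% <-- RUNNER-UP
  S (6.3%): difference = 0.5%
  N (6.7%): difference = 0.9%
  I (7.0%): difference = 1.2%
Step 3: Most likely is 'R' (6.0%, diff 0.2%); second most likely is 'H' (6.1%, diff 0.3%).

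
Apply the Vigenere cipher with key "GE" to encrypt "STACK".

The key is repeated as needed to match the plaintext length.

Step 1: Repeat key to match plaintext length:
  Plaintext: STACK
  Key:       GEGEG
Step 2: Encrypt each letter:
  S(18) + G(6) = (18+6) mod 26 = 24 = Y
  T(19) + E(4) = (19+4) mod 26 = 23 = X
  A(0) + G(6) = (0+6) mod 26 = 6 = G
  C(2) + E(4) = (2+4) mod 26 = 6 = G
  K(10) + G(6) = (10+6) mod 26 = 16 = Q
Ciphertext: YXGGQ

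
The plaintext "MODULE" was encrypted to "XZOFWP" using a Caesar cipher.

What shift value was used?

Step 1: Compare first letters: M (position 12) -> X (position 23).
Step 2: Shift = (23 - 12) mod 26 = 11.
The shift value is 11.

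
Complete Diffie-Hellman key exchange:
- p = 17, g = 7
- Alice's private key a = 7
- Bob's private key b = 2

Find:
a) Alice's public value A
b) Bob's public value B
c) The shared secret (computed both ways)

Step 1: A = g^a mod p = 7^7 mod 17 = 12.
Step 2: B = g^b mod p = 7^2 mod 17 = 15.
Step 3: Alice computes s = B^a mod p = 15^7 mod 17 = 8.
Step 4: Bob computes s = A^b mod p = 12^2 mod 17 = 8.
Both sides agree: shared secret = 8.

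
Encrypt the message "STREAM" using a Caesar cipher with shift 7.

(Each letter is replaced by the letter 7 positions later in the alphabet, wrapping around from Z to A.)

Step 1: For each letter, shift forward by 7 positions (mod 26).
  S (position 18) -> position (18+7) mod 26 = 25 -> Z
  T (position 19) -> position (19+7) mod 26 = 0 -> A
  R (position 17) -> position (17+7) mod 26 = 24 -> Y
  E (position 4) -> position (4+7) mod 26 = 11 -> L
  A (position 0) -> position (0+7) mod 26 = 7 -> H
  M (position 12) -> position (12+7) mod 26 = 19 -> T
Result: ZAYLHT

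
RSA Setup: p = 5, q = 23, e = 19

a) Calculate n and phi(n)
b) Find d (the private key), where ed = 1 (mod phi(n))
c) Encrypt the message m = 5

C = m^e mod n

Step 1: n = 5 * 23 = 115.
Step 2: phi(n) = (5-1)(23-1) = 4 * 22 = 88.
Step 3: Find d = 19^(-1) mod 88 = 51.
  Verify: 19 * 51 = 969 = 1 (mod 88).
Step 4: C = 5^19 mod 115 = 30.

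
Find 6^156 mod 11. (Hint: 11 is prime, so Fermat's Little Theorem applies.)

Step 1: Since 11 is prime, by Fermat's Little Theorem: 6^10 = 1 (mod 11).
Step 2: Reduce exponent: 156 mod 10 = 6.
Step 3: So 6^156 = 6^6 (mod 11).
Step 4: 6^6 mod 11 = 5.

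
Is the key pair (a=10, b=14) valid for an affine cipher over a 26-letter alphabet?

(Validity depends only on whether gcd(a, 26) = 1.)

Step 1: Compute gcd(10, 26).
Step 2: gcd(10, 26) = 2.
Since gcd = 2 != 1, 10 shares a common factor with 26, so it cannot be used.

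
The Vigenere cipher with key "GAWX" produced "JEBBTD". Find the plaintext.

Step 1: Extend key: GAWXGA
Step 2: Decrypt each letter (c - k) mod 26:
  J(9) - G(6) = (9-6) mod 26 = 3 = D
  E(4) - A(0) = (4-0) mod 26 = 4 = E
  B(1) - W(22) = (1-22) mod 26 = 5 = F
  B(1) - X(23) = (1-23) mod 26 = 4 = E
  T(19) - G(6) = (19-6) mod 26 = 13 = N
  D(3) - A(0) = (3-0) mod 26 = 3 = D
Plaintext: DEFEND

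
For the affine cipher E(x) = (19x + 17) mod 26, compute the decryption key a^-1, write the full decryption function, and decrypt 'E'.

Step 1: Find a^-1, the modular inverse of 19 mod 26.
Step 2: We need 19 * a^-1 = 1 (mod 26).
Step 3: 19 * 11 = 209 = 8 * 26 + 1, so a^-1 = 11.
Step 4: D(y) = 11(y - 17) mod 26.
Step 5: Apply to 'E' (y = 4): D(4) = 11 * (4 - 17) mod 26 = 11 * -13 mod 26 = 13 -> 'N'.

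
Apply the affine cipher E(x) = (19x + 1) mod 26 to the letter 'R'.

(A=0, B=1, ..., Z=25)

Step 1: Convert 'R' to number: x = 17.
Step 2: E(17) = (19 * 17 + 1) mod 26 = 324 mod 26 = 12.
Step 3: Convert 12 back to letter: M.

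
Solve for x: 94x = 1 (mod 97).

Step 1: We need x such that 94 * x = 1 (mod 97).
Step 2: Using the extended Euclidean algorithm or trial:
  94 * 32 = 3008 = 31 * 97 + 1.
Step 3: Since 3008 mod 97 = 1, the inverse is x = 32.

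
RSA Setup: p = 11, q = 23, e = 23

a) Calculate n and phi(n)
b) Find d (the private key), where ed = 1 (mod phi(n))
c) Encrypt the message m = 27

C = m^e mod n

Step 1: n = 11 * 23 = 253.
Step 2: phi(n) = (11-1)(23-1) = 10 * 22 = 220.
Step 3: Find d = 23^(-1) mod 220 = 67.
  Verify: 23 * 67 = 1541 = 1 (mod 220).
Step 4: C = 27^23 mod 253 = 4.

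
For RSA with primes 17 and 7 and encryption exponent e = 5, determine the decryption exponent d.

Step 1: n = 17 * 7 = 119.
Step 2: phi(n) = 16 * 6 = 96.
Step 3: Find d such that 5 * d = 1 (mod 96).
Step 4: d = 5^(-1) mod 96 = 77.
Verification: 5 * 77 = 385 = 4 * 96 + 1.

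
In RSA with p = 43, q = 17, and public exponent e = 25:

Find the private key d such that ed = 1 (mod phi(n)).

Step 1: n = 43 * 17 = 731.
Step 2: phi(n) = 42 * 16 = 672.
Step 3: Find d such that 25 * d = 1 (mod 672).
Step 4: d = 25^(-1) mod 672 = 457.
Verification: 25 * 457 = 11425 = 17 * 672 + 1.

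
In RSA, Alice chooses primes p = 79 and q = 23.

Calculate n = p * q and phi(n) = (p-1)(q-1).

Step 1: n = p * q = 79 * 23 = 1817.
Step 2: phi(n) = (p-1)(q-1) = 78 * 22 = 1716.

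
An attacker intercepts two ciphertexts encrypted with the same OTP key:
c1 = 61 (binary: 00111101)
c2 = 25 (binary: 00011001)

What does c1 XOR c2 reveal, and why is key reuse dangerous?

Step 1: c1 XOR c2 = (m1 XOR k) XOR (m2 XOR k).
Step 2: By XOR associativity/commutativity: = m1 XOR m2 XOR k XOR k = m1 XOR m2.
Step 3: 00111101 XOR 00011001 = 00100100 = 36.
Step 4: The key cancels out! An attacker learns m1 XOR m2 = 36, revealing the relationship between plaintexts.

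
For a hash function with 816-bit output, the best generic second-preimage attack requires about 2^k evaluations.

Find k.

Step 1: The hash has a 816-bit output.
Step 2: Second-preimage resistance means: given a specific input x, it should be infeasible to find a different y with h(y) = h(x).
With a 816-bit output, a generic search for a second preimage costs about 2^816 evaluations (each trial matches the fixed target with probability 2^-816).
Step 3: Security level = 816 bits.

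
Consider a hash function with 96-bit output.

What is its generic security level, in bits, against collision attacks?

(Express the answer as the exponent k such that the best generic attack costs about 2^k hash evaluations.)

Step 1: The hash has a 96-bit output.
Step 2: Collision resistance means it should be infeasible to find any x != y with h(x) = h(y).
By the birthday bound, a generic collision search succeeds after about sqrt(2^96) = 2^(96/2) = 2^48 evaluations.
Step 3: Security level = 48 bits.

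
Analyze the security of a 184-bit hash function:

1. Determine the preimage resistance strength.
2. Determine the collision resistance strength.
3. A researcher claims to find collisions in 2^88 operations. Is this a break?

Step 1: Preimage resistance requires brute-force of 2^184 operations.
Step 2: Collision resistance (birthday bound) = 2^(184/2) = 2^92.
Step 3: The claimed attack costs 2^88 operations.
Step 4: Since 2^88 < 2^92, the claimed attack beats the generic birthday bound, so collision resistance is broken.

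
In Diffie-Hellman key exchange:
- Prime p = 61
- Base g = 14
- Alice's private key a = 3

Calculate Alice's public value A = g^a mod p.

Step 1: A = g^a mod p = 14^3 mod 61.
  14^1 mod 61 = 14
  14^2 mod 61 = (14 * 14) mod 61 = 13
  14^3 mod 61 = (13 * 14) mod 61 = 60
Result: A = 60.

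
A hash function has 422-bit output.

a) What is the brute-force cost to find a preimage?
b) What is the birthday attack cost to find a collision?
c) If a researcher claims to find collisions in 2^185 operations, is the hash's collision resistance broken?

Step 1: Preimage resistance requires brute-force of 2^422 operations.
Step 2: Collision resistance (birthday bound) = 2^(422/2) = 2^211.
Step 3: The claimed attack costs 2^185 operations.
Step 4: Since 2^185 < 2^211, the claimed attack beats the generic birthday bound, so collision resistance is broken.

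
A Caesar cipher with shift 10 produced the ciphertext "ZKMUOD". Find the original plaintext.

Step 1: Reverse the shift by subtracting 10 from each letter position.
  Z (position 25) -> position (25-10) mod 26 = 15 -> P
  K (position 10) -> position (10-10) mod 26 = 0 -> A
  M (position 12) -> position (12-10) mod 26 = 2 -> C
  U (position 20) -> position (20-10) mod 26 = 10 -> K
  O (position 14) -> position (14-10) mod 26 = 4 -> E
  D (position 3) -> position (3-10) mod 26 = 19 -> T
Decrypted message: PACKET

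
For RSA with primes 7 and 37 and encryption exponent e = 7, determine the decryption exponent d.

Step 1: n = 7 * 37 = 259.
Step 2: phi(n) = 6 * 36 = 216.
Step 3: Find d such that 7 * d = 1 (mod 216).
Step 4: d = 7^(-1) mod 216 = 31.
Verification: 7 * 31 = 217 = 1 * 216 + 1.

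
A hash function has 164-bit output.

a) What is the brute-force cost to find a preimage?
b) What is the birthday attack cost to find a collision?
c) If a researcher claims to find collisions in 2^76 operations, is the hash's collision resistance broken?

Step 1: Preimage resistance requires brute-force of 2^164 operations.
Step 2: Collision resistance (birthday bound) = 2^(164/2) = 2^82.
Step 3: The claimed attack costs 2^76 operations.
Step 4: Since 2^76 < 2^82, the claimed attack beats the generic birthday bound, so collision resistance is broken.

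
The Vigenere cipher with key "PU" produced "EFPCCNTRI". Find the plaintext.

Step 1: Extend key: PUPUPUPUP
Step 2: Decrypt each letter (c - k) mod 26:
  E(4) - P(15) = (4-15) mod 26 = 15 = P
  F(5) - U(20) = (5-20) mod 26 = 11 = L
  P(15) - P(15) = (15-15) mod 26 = 0 = A
  C(2) - U(20) = (2-20) mod 26 = 8 = I
  C(2) - P(15) = (2-15) mod 26 = 13 = N
  N(13) - U(20) = (13-20) mod 26 = 19 = T
  T(19) - P(15) = (19-15) mod 26 = 4 = E
  R(17) - U(20) = (17-20) mod 26 = 23 = X
  I(8) - P(15) = (8-15) mod 26 = 19 = T
Plaintext: PLAINTEXT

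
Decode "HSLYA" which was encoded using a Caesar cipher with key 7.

Step 1: Reverse the shift by subtracting 7 from each letter position.
  H (position 7) -> position (7-7) mod 26 = 0 -> A
  S (position 18) -> position (18-7) mod 26 = 11 -> L
  L (position 11) -> position (11-7) mod 26 = 4 -> E
  Y (position 24) -> position (24-7) mod 26 = 17 -> R
  A (position 0) -> position (0-7) mod 26 = 19 -> T
Decrypted message: ALERT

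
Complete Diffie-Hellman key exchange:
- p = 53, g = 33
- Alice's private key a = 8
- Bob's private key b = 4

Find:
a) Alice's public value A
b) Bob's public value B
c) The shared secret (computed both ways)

Step 1: A = g^a mod p = 33^8 mod 53 = 49.
Step 2: B = g^b mod p = 33^4 mod 53 = 46.
Step 3: Alice computes s = B^a mod p = 46^8 mod 53 = 44.
Step 4: Bob computes s = A^b mod p = 49^4 mod 53 = 44.
Both sides agree: shared secret = 44.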